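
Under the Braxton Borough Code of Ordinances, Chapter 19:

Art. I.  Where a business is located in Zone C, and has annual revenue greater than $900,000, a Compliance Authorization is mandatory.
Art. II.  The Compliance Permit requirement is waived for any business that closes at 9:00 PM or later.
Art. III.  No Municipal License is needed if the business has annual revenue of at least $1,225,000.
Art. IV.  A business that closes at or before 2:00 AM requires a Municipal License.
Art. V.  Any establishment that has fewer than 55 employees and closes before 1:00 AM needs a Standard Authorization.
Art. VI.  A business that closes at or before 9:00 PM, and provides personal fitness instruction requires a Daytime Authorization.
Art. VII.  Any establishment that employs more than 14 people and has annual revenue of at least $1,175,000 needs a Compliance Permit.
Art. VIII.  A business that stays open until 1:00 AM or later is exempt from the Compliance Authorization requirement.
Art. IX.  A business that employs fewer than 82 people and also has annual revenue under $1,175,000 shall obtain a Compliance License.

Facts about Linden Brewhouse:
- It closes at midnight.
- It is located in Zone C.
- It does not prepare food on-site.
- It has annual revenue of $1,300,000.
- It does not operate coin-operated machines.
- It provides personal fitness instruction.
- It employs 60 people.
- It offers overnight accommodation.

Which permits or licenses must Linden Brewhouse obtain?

Compliance Authorization

Art. I. is located in Zone C; revenue $1,300,000 > $900,000 → Compliance Authorization required.
Art. II. closes midnight, after 9:00 PM → exempt from Compliance Permit.
Art. III. revenue $1,300,000 ≥ $1,225,000 → exempt from Municipal License.
Art. IV. closes midnight, at/before 2:00 AM → Municipal License required.
Art. V. employees 60 ≥ 55; closes midnight, at/before 1:00 AM → Standard Authorization not required.
Art. VI. closes midnight, after 9:00 PM; provides personal fitness instruction → Daytime Authorization not required.
Art. VII. employees 60 > 14; revenue $1,300,000 ≥ $1,175,000 → Compliance Permit required.
Art. VIII. closes midnight, at/before 1:00 AM → Compliance Authorization exemption does not apply.
Art. IX. employees 60 < 82; revenue $1,300,000 ≥ $1,175,000 → Compliance License not required.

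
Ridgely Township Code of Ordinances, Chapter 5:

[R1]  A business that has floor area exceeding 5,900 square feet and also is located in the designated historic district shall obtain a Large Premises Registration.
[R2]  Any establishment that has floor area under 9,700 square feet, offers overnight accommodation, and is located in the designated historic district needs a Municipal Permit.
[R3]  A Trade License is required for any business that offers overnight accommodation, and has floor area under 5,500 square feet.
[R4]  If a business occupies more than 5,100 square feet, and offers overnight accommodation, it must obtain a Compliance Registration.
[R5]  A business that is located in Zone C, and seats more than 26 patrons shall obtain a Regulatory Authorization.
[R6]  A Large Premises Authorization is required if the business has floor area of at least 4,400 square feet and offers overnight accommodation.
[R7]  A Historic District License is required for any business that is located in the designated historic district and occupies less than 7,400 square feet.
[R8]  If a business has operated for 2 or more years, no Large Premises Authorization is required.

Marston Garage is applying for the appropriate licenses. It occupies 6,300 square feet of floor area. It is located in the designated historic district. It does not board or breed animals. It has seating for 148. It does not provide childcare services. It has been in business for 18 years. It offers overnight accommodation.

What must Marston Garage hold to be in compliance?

[R1] floor area 6,300 square feet > 5,900 square feet; is located in the designated historic district → Large Premises Registration required.
[R2] floor area 6,300 square feet < 9,700 square feet; offers overnight accommodation; is located in the designated historic district → Municipal Permit required.
[R3] offers overnight accommodation; floor area 6,300 square feet ≥ 5,500 square feet → Trade License not required.
[R4] floor area 6,300 square feet > 5,100 square feet; offers overnight accommodation → Compliance Registration required.
[R5] is located in the designated historic district (not: is located in Zone C); seating 148 > 26 → Regulatory Authorization not required.
[R6] floor area 6,300 square feet ≥ 4,400 square feet; offers overnight accommodation → Large Premises Authorization required.
[R7] is located in the designated historic district; floor area 6,300 square feet < 7,400 square feet → Historic District License required.
[R8] years in business 18 ≥ 2 → exempt from Large Premises Authorization.

Compliance Registration, Historic District License, Large Premises Registration, Municipal Permit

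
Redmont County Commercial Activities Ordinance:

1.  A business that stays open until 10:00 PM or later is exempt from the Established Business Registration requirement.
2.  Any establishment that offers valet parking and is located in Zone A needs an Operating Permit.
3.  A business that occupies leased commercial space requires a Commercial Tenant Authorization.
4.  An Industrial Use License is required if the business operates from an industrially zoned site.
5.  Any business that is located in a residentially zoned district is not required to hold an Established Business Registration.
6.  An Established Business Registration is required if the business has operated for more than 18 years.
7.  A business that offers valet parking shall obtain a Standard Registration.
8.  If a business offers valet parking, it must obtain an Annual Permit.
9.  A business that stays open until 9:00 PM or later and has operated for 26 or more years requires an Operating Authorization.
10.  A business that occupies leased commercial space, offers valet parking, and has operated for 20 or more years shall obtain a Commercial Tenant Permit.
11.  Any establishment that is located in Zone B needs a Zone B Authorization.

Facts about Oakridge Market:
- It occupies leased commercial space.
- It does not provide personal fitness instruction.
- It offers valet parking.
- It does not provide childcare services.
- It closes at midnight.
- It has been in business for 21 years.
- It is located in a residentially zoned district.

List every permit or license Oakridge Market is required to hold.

Annual Permit, Commercial Tenant Authorization, Commercial Tenant Permit, Standard Registration

1. closes midnight, after 10:00 PM → exempt from Established Business Registration.
2. offers valet parking; is located in a residentially zoned district (not: is located in Zone A) → Operating Permit not required.
3. occupies leased commercial space → Commercial Tenant Authorization required.
4. occupies leased commercial space (not: operates from an industrially zoned site) → Industrial Use License not required.
5. is located in a residentially zoned district → exempt from Established Business Registration.
6. years in business 21 > 18 → Established Business Registration required.
7. offers valet parking → Standard Registration required.
8. offers valet parking → Annual Permit required.
9. closes midnight, after 9:00 PM; years in business 21 < 26 → Operating Authorization not required.
10. occupies leased commercial space; offers valet parking; years in business 21 ≥ 20 → Commercial Tenant Permit required.
11. is located in a residentially zoned district (not: is located in Zone B) → Zone B Authorization not required.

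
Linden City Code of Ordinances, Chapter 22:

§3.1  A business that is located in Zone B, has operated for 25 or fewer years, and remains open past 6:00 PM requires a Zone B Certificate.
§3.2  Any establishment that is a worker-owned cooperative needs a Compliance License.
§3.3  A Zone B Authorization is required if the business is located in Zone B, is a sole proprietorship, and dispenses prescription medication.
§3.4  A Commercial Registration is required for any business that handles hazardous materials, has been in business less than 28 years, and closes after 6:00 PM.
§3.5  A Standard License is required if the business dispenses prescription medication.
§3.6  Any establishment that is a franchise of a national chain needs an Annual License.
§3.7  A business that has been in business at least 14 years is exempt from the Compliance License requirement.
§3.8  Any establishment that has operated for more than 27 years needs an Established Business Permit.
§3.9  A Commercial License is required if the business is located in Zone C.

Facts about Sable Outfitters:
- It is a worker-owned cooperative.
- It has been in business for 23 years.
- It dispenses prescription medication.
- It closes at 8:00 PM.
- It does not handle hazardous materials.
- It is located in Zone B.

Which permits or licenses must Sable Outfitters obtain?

Standard License, Zone B Certificate

§3.1 is located in Zone B; years in business 23 ≤ 25; closes 8:00 PM, after 6:00 PM → Zone B Certificate required.
§3.2 is a worker-owned cooperative → Compliance License required.
§3.3 is located in Zone B; is a worker-owned cooperative (not: is a sole proprietorship); dispenses prescription medication → Zone B Authorization not required.
§3.4 does not handle hazardous materials; years in business 23 < 28; closes 8:00 PM, after 6:00 PM → Commercial Registration not required.
§3.5 dispenses prescription medication → Standard License required.
§3.6 is a worker-owned cooperative (not: is a franchise of a national chain) → Annual License not required.
§3.7 years in business 23 ≥ 14 → exempt from Compliance License.
§3.8 years in business 23 ≤ 27 → Established Business Permit not required.
§3.9 is located in Zone B (not: is located in Zone C) → Commercial License not required.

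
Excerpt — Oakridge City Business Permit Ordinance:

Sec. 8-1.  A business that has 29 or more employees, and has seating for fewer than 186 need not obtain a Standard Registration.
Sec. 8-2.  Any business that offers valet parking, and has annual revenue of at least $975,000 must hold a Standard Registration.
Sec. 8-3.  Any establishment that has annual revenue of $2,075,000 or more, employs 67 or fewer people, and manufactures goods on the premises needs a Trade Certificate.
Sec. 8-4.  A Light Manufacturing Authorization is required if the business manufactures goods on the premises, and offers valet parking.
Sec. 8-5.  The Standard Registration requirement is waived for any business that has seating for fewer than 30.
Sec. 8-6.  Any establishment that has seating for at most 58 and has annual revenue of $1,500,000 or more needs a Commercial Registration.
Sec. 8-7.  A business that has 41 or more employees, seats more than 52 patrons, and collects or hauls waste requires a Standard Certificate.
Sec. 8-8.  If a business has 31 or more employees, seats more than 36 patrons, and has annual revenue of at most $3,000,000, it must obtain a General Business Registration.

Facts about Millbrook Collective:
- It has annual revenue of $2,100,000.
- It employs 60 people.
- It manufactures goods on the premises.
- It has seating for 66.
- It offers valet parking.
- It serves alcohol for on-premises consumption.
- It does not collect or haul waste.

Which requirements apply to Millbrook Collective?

General Business Registration, Light Manufacturing Authorization, Trade Certificate

Sec. 8-1. employees 60 ≥ 29; seating 66 < 186 → exempt from Standard Registration.
Sec. 8-2. offers valet parking; revenue $2,100,000 ≥ $975,000 → Standard Registration required.
Sec. 8-3. revenue $2,100,000 ≥ $2,075,000; employees 60 ≤ 67; manufactures goods on the premises → Trade Certificate required.
Sec. 8-4. manufactures goods on the premises; offers valet parking → Light Manufacturing Authorization required.
Sec. 8-5. seating 66 ≥ 30 → Standard Registration exemption does not apply.
Sec. 8-6. seating 66 > 58; revenue $2,100,000 ≥ $1,500,000 → Commercial Registration not required.
Sec. 8-7. employees 60 ≥ 41; seating 66 > 52; does not collect or haul waste → Standard Certificate not required.
Sec. 8-8. employees 60 ≥ 31; seating 66 > 36; revenue $2,100,000 ≤ $3,000,000 → General Business Registration required.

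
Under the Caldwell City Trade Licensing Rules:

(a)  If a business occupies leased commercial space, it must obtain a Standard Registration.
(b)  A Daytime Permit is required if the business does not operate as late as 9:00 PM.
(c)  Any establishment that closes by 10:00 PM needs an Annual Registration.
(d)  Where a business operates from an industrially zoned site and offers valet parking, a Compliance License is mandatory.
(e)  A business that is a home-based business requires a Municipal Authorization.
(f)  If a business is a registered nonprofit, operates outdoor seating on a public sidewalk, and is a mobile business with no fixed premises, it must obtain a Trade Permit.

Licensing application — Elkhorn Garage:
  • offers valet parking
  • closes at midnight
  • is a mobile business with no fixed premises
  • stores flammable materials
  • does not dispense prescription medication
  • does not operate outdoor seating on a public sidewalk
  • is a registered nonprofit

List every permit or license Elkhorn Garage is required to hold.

(a) is a mobile business with no fixed premises (not: occupies leased commercial space) → Standard Registration not required.
(b) closes midnight, after 9:00 PM → Daytime Permit not required.
(c) closes midnight, after 10:00 PM → Annual Registration not required.
(d) is a mobile business with no fixed premises (not: operates from an industrially zoned site); offers valet parking → Compliance License not required.
(e) is a mobile business with no fixed premises (not: is a home-based business) → Municipal Authorization not required.
(f) is a registered nonprofit; does not operate outdoor seating on a public sidewalk; is a mobile business with no fixed premises → Trade Permit not required.

None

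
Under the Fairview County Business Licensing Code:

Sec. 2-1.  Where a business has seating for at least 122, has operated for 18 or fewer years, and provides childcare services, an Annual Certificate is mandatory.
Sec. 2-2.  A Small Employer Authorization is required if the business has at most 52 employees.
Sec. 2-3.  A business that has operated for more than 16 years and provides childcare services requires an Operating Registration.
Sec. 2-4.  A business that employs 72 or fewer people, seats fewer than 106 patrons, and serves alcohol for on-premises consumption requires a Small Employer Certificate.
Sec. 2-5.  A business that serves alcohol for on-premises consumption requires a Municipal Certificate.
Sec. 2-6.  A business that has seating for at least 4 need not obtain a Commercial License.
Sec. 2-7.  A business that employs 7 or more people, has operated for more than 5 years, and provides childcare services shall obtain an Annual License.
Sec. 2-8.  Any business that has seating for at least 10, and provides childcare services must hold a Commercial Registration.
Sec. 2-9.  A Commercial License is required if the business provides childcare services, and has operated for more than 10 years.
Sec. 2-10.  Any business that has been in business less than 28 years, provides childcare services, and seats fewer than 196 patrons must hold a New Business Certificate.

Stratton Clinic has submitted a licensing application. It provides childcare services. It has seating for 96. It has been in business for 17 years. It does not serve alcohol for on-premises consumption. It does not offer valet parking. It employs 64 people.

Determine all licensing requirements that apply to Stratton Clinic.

Annual License, Commercial Registration, New Business Certificate, Operating Registration

Sec. 2-1. seating 96 < 122; years in business 17 ≤ 18; provides childcare services → Annual Certificate not required.
Sec. 2-2. employees 64 > 52 → Small Employer Authorization not required.
Sec. 2-3. years in business 17 > 16; provides childcare services → Operating Registration required.
Sec. 2-4. employees 64 ≤ 72; seating 96 < 106; does not serve alcohol for on-premises consumption → Small Employer Certificate not required.
Sec. 2-5. does not serve alcohol for on-premises consumption → Municipal Certificate not required.
Sec. 2-6. seating 96 ≥ 4 → exempt from Commercial License.
Sec. 2-7. employees 64 ≥ 7; years in business 17 > 5; provides childcare services → Annual License required.
Sec. 2-8. seating 96 ≥ 10; provides childcare services → Commercial Registration required.
Sec. 2-9. provides childcare services; years in business 17 > 10 → Commercial License required.
Sec. 2-10. years in business 17 < 28; provides childcare services; seating 96 < 196 → New Business Certificate required.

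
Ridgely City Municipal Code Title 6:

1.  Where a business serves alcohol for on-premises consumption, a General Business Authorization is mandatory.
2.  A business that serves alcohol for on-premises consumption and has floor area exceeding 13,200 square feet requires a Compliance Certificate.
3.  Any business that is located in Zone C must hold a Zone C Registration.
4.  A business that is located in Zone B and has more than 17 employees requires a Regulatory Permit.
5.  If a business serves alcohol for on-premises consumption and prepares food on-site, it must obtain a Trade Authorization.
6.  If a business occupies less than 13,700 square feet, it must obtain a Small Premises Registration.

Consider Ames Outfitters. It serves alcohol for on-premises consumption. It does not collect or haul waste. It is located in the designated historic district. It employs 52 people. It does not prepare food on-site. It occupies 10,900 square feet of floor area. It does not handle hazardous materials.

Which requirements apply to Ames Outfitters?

1. serves alcohol for on-premises consumption → General Business Authorization required.
2. serves alcohol for on-premises consumption; floor area 10,900 square feet ≤ 13,200 square feet → Compliance Certificate not required.
3. is located in the designated historic district (not: is located in Zone C) → Zone C Registration not required.
4. is located in the designated historic district (not: is located in Zone B); employees 52 > 17 → Regulatory Permit not required.
5. serves alcohol for on-premises consumption; does not prepare food on-site → Trade Authorization not required.
6. floor area 10,900 square feet < 13,700 square feet → Small Premises Registration required.

General Business Authorization, Small Premises Registration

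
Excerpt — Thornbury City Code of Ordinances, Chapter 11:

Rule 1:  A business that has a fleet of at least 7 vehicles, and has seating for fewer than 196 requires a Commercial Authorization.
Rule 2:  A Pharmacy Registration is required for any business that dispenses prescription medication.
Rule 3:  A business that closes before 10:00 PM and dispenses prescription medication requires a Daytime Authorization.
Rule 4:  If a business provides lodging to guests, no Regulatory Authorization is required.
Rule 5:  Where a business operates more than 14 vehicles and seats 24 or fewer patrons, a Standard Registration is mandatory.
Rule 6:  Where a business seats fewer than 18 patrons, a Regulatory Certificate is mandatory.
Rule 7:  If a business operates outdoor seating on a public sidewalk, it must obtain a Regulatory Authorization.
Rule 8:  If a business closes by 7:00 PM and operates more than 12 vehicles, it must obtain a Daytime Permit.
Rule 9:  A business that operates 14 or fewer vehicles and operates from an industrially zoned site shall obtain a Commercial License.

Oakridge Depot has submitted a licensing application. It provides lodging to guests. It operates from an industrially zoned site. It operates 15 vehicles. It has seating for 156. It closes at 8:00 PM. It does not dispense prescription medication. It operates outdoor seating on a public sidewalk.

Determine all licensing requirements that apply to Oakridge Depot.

Commercial Authorization

Rule 1: vehicles 15 ≥ 7; seating 156 < 196 → Commercial Authorization required.
Rule 2: does not dispense prescription medication → Pharmacy Registration not required.
Rule 3: closes 8:00 PM, at/before 10:00 PM; does not dispense prescription medication → Daytime Authorization not required.
Rule 4: provides lodging to guests → exempt from Regulatory Authorization.
Rule 5: vehicles 15 > 14; seating 156 > 24 → Standard Registration not required.
Rule 6: seating 156 ≥ 18 → Regulatory Certificate not required.
Rule 7: operates outdoor seating on a public sidewalk → Regulatory Authorization required.
Rule 8: closes 8:00 PM, after 7:00 PM; vehicles 15 > 12 → Daytime Permit not required.
Rule 9: vehicles 15 > 14; operates from an industrially zoned site → Commercial License not required.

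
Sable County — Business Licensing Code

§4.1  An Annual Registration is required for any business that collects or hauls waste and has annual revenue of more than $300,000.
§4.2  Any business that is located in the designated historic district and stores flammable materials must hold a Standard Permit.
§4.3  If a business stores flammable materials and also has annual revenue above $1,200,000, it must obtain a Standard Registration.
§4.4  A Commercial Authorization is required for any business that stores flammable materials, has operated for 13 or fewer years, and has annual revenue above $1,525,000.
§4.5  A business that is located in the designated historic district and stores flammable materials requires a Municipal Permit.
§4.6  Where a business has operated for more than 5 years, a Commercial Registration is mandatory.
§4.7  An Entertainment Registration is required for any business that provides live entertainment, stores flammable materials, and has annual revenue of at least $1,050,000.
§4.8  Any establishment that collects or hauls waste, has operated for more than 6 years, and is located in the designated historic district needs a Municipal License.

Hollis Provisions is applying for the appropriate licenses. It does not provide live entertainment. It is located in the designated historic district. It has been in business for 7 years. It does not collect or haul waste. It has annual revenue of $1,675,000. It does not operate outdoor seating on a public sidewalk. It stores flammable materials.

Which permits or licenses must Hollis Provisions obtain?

§4.1 does not collect or haul waste; revenue $1,675,000 > $300,000 → Annual Registration not required.
§4.2 is located in the designated historic district; stores flammable materials → Standard Permit required.
§4.3 stores flammable materials; revenue $1,675,000 > $1,200,000 → Standard Registration required.
§4.4 stores flammable materials; years in business 7 ≤ 13; revenue $1,675,000 > $1,525,000 → Commercial Authorization required.
§4.5 is located in the designated historic district; stores flammable materials → Municipal Permit required.
§4.6 years in business 7 > 5 → Commercial Registration required.
§4.7 does not provide live entertainment; stores flammable materials; revenue $1,675,000 ≥ $1,050,000 → Entertainment Registration not required.
§4.8 does not collect or haul waste; years in business 7 > 6; is located in the designated historic district → Municipal License not required.

Commercial Authorization, Commercial Registration, Municipal Permit, Standard Permit, Standard Registration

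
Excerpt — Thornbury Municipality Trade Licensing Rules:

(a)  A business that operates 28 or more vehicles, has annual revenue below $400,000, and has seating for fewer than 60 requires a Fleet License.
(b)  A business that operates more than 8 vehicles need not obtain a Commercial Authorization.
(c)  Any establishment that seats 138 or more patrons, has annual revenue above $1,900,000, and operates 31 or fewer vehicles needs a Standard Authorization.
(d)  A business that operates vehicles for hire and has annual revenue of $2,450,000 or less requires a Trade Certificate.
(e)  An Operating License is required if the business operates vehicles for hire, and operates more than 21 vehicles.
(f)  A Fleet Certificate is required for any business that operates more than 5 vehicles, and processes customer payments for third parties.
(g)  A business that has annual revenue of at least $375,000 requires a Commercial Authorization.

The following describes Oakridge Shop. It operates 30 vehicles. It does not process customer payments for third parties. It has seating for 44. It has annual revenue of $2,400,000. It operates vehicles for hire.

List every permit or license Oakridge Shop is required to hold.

Operating License, Trade Certificate

(a) vehicles 30 ≥ 28; revenue $2,400,000 ≥ $400,000; seating 44 < 60 → Fleet License not required.
(b) vehicles 30 > 8 → exempt from Commercial Authorization.
(c) seating 44 < 138; revenue $2,400,000 > $1,900,000; vehicles 30 ≤ 31 → Standard Authorization not required.
(d) operates vehicles for hire; revenue $2,400,000 ≤ $2,450,000 → Trade Certificate required.
(e) operates vehicles for hire; vehicles 30 > 21 → Operating License required.
(f) vehicles 30 > 5; does not process customer payments for third parties → Fleet Certificate not required.
(g) revenue $2,400,000 ≥ $375,000 → Commercial Authorization required.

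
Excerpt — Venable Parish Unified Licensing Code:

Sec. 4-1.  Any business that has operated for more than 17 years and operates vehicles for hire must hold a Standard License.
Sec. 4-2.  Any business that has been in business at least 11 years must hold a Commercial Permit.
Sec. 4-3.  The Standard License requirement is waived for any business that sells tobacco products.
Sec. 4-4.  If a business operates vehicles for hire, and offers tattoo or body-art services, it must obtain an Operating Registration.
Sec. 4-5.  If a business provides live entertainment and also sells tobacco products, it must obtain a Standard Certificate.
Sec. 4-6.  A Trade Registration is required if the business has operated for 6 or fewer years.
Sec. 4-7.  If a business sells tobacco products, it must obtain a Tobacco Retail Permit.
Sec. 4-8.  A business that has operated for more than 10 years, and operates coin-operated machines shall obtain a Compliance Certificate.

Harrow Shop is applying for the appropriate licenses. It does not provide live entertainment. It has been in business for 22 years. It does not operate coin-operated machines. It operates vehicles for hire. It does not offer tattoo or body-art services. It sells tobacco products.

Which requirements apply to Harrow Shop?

Commercial Permit, Tobacco Retail Permit

Sec. 4-1. years in business 22 > 17; operates vehicles for hire → Standard License required.
Sec. 4-2. years in business 22 ≥ 11 → Commercial Permit required.
Sec. 4-3. sells tobacco products → exempt from Standard License.
Sec. 4-4. operates vehicles for hire; does not offer tattoo or body-art services → Operating Registration not required.
Sec. 4-5. does not provide live entertainment; sells tobacco products → Standard Certificate not required.
Sec. 4-6. years in business 22 > 6 → Trade Registration not required.
Sec. 4-7. sells tobacco products → Tobacco Retail Permit required.
Sec. 4-8. years in business 22 > 10; does not operate coin-operated machines → Compliance Certificate not required.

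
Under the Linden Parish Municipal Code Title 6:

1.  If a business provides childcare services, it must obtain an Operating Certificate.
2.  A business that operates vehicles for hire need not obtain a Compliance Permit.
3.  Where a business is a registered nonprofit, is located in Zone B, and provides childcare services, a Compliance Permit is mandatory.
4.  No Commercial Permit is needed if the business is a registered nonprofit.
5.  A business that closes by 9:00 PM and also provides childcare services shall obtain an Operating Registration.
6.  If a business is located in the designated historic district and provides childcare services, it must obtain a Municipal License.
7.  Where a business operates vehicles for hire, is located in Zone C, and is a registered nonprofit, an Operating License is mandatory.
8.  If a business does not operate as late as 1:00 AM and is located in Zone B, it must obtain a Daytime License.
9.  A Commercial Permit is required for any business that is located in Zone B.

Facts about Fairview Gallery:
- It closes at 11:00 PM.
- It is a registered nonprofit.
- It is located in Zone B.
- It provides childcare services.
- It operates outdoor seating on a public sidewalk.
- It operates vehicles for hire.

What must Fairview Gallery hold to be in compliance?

Daytime License, Operating Certificate

1. provides childcare services → Operating Certificate required.
2. operates vehicles for hire → exempt from Compliance Permit.
3. is a registered nonprofit; is located in Zone B; provides childcare services → Compliance Permit required.
4. is a registered nonprofit → exempt from Commercial Permit.
5. closes 11:00 PM, after 9:00 PM; provides childcare services → Operating Registration not required.
6. is located in Zone B (not: is located in the designated historic district); provides childcare services → Municipal License not required.
7. operates vehicles for hire; is located in Zone B (not: is located in Zone C); is a registered nonprofit → Operating License not required.
8. closes 11:00 PM, at/before 1:00 AM; is located in Zone B → Daytime License required.
9. is located in Zone B → Commercial Permit required.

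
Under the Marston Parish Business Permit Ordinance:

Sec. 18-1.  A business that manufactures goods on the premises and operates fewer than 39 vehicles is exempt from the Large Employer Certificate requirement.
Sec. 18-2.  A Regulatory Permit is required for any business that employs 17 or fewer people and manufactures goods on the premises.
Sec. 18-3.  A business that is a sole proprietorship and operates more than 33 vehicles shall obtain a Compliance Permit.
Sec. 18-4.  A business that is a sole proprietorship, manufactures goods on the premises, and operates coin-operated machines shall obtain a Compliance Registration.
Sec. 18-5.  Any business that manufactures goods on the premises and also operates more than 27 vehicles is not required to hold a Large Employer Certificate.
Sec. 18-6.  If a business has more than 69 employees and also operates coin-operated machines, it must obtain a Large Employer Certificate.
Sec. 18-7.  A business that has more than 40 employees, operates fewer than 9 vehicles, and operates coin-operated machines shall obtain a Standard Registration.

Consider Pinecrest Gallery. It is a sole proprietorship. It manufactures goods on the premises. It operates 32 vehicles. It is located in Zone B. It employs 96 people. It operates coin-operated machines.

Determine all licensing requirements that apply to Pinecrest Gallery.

Sec. 18-1. manufactures goods on the premises; vehicles 32 < 39 → exempt from Large Employer Certificate.
Sec. 18-2. employees 96 > 17; manufactures goods on the premises → Regulatory Permit not required.
Sec. 18-3. is a sole proprietorship; vehicles 32 ≤ 33 → Compliance Permit not required.
Sec. 18-4. is a sole proprietorship; manufactures goods on the premises; operates coin-operated machines → Compliance Registration required.
Sec. 18-5. manufactures goods on the premises; vehicles 32 > 27 → exempt from Large Employer Certificate.
Sec. 18-6. employees 96 > 69; operates coin-operated machines → Large Employer Certificate required.
Sec. 18-7. employees 96 > 40; vehicles 32 ≥ 9; operates coin-operated machines → Standard Registration not required.

Compliance Registration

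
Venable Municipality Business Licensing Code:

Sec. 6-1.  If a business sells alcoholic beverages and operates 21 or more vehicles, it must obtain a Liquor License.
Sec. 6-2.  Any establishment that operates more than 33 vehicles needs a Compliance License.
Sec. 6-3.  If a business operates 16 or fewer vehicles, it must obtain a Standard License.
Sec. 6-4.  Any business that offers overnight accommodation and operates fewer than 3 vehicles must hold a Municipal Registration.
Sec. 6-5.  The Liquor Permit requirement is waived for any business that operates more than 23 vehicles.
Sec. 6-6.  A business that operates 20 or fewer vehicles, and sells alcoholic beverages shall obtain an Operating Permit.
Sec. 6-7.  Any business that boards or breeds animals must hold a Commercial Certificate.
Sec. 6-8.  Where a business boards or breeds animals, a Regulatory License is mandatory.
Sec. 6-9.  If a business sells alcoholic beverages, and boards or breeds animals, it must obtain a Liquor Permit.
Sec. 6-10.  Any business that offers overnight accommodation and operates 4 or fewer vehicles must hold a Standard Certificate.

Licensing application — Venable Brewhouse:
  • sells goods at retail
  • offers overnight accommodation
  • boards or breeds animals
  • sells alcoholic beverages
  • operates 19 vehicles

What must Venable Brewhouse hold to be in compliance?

Sec. 6-1. sells alcoholic beverages; vehicles 19 < 21 → Liquor License not required.
Sec. 6-2. vehicles 19 ≤ 33 → Compliance License not required.
Sec. 6-3. vehicles 19 > 16 → Standard License not required.
Sec. 6-4. offers overnight accommodation; vehicles 19 ≥ 3 → Municipal Registration not required.
Sec. 6-5. vehicles 19 ≤ 23 → Liquor Permit exemption does not apply.
Sec. 6-6. vehicles 19 ≤ 20; sells alcoholic beverages → Operating Permit required.
Sec. 6-7. boards or breeds animals → Commercial Certificate required.
Sec. 6-8. boards or breeds animals → Regulatory License required.
Sec. 6-9. sells alcoholic beverages; boards or breeds animals → Liquor Permit required.
Sec. 6-10. offers overnight accommodation; vehicles 19 > 4 → Standard Certificate not required.

Commercial Certificate, Liquor Permit, Operating Permit, Regulatory License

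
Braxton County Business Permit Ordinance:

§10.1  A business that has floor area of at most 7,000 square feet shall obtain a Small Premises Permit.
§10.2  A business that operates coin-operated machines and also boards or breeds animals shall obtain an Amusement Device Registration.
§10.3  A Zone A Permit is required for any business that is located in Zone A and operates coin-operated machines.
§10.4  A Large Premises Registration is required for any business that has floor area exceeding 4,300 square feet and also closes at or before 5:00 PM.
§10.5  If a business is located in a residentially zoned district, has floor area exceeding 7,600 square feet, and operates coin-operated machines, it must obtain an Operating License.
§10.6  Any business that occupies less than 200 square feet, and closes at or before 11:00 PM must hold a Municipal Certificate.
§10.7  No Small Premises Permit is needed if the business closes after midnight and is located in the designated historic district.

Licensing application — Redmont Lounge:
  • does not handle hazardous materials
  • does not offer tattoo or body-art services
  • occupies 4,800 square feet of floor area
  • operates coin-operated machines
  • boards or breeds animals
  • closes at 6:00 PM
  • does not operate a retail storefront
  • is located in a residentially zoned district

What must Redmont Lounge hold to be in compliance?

Amusement Device Registration, Small Premises Permit

§10.1 floor area 4,800 square feet ≤ 7,000 square feet → Small Premises Permit required.
§10.2 operates coin-operated machines; boards or breeds animals → Amusement Device Registration required.
§10.3 is located in a residentially zoned district (not: is located in Zone A); operates coin-operated machines → Zone A Permit not required.
§10.4 floor area 4,800 square feet > 4,300 square feet; closes 6:00 PM, after 5:00 PM → Large Premises Registration not required.
§10.5 is located in a residentially zoned district; floor area 4,800 square feet ≤ 7,600 square feet; operates coin-operated machines → Operating License not required.
§10.6 floor area 4,800 square feet ≥ 200 square feet; closes 6:00 PM, at/before 11:00 PM → Municipal Certificate not required.
§10.7 closes 6:00 PM, at/before midnight; is located in a residentially zoned district (not: is located in the designated historic district) → Small Premises Permit exemption does not apply.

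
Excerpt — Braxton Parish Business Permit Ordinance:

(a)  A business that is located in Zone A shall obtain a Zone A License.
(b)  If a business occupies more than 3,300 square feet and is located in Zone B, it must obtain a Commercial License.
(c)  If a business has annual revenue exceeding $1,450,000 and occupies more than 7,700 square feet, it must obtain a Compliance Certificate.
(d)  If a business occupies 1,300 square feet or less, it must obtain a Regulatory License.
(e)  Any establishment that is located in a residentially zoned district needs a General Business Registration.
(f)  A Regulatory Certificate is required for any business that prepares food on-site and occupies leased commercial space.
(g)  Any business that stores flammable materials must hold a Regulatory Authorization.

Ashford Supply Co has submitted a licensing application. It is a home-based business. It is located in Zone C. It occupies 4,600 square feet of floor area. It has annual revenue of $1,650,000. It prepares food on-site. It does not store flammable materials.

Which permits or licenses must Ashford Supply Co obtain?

None

(a) is located in Zone C (not: is located in Zone A) → Zone A License not required.
(b) floor area 4,600 square feet > 3,300 square feet; is located in Zone C (not: is located in Zone B) → Commercial License not required.
(c) revenue $1,650,000 > $1,450,000; floor area 4,600 square feet ≤ 7,700 square feet → Compliance Certificate not required.
(d) floor area 4,600 square feet > 1,300 square feet → Regulatory License not required.
(e) is located in Zone C (not: is located in a residentially zoned district) → General Business Registration not required.
(f) prepares food on-site; is a home-based business (not: occupies leased commercial space) → Regulatory Certificate not required.
(g) does not store flammable materials → Regulatory Authorization not required.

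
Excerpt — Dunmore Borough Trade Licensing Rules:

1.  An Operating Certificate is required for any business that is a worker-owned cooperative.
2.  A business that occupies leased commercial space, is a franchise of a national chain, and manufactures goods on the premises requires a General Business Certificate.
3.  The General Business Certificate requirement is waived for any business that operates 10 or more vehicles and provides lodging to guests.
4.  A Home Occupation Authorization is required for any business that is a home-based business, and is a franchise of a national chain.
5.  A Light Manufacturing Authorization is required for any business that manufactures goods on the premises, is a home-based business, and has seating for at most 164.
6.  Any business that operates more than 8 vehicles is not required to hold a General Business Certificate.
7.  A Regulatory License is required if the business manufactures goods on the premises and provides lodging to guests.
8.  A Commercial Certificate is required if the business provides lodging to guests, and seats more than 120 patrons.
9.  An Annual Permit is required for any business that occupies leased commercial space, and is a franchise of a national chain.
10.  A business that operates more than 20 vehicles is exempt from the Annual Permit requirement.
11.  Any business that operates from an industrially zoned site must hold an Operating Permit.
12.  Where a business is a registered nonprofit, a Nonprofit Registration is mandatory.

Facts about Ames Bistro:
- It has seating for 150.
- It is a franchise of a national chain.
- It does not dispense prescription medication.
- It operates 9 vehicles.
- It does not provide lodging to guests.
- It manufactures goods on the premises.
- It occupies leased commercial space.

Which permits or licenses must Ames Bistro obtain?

Annual Permit

1. is a franchise of a national chain (not: is a worker-owned cooperative) → Operating Certificate not required.
2. occupies leased commercial space; is a franchise of a national chain; manufactures goods on the premises → General Business Certificate required.
3. vehicles 9 < 10; does not provide lodging to guests → General Business Certificate exemption does not apply.
4. occupies leased commercial space (not: is a home-based business); is a franchise of a national chain → Home Occupation Authorization not required.
5. manufactures goods on the premises; occupies leased commercial space (not: is a home-based business); seating 150 ≤ 164 → Light Manufacturing Authorization not required.
6. vehicles 9 > 8 → exempt from General Business Certificate.
7. manufactures goods on the premises; does not provide lodging to guests → Regulatory License not required.
8. does not provide lodging to guests; seating 150 > 120 → Commercial Certificate not required.
9. occupies leased commercial space; is a franchise of a national chain → Annual Permit required.
10. vehicles 9 ≤ 20 → Annual Permit exemption does not apply.
11. occupies leased commercial space (not: operates from an industrially zoned site) → Operating Permit not required.
12. is a franchise of a national chain (not: is a registered nonprofit) → Nonprofit Registration not required.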